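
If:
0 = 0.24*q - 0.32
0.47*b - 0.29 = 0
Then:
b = 0.62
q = 1.33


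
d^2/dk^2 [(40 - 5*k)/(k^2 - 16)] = 10*(4*k^2*(8 - k) + (3*k - 8)*(k^2 - 16))/(k^2 - 16)^3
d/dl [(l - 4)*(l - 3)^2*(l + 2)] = 4*l^3 - 24*l^2 + 26*l + 30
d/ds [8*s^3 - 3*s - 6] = 24*s^2 - 3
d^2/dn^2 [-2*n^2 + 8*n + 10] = -4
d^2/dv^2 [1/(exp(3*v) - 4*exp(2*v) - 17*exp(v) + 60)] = ((-9*exp(2*v) + 16*exp(v) + 17)*(exp(3*v) - 4*exp(2*v) - 17*exp(v) + 60) + 2*(-3*exp(2*v) + 8*exp(v) + 17)^2*exp(v))*exp(v)/(exp(3*v) - 4*exp(2*v) - 17*exp(v) + 60)^3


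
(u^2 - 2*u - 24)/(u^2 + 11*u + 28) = (u - 6)/(u + 7)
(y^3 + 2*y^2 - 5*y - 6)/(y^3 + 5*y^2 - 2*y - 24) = (y + 1)/(y + 4)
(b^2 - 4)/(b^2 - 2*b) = (b + 2)/b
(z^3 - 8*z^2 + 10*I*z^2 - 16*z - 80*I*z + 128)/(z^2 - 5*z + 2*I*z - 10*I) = (z^2 + 8*z*(-1 + I) - 64*I)/(z - 5)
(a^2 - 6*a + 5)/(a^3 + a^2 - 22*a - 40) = (a - 1)/(a^2 + 6*a + 8)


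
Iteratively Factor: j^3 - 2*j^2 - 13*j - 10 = (j + 2)*(j^2 - 4*j - 5) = (j - 5)*(j + 2)*(j + 1)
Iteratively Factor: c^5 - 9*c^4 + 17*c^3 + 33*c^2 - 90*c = (c - 3)*(c^4 - 6*c^3 - c^2 + 30*c) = (c - 5)*(c - 3)*(c^3 - c^2 - 6*c) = c*(c - 5)*(c - 3)*(c^2 - c - 6) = c*(c - 5)*(c - 3)*(c + 2)*(c - 3)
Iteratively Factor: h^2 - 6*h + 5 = (h - 1)*(h - 5)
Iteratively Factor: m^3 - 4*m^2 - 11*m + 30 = (m - 5)*(m^2 + m - 6) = (m - 5)*(m - 2)*(m + 3)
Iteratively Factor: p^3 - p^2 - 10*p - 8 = (p + 1)*(p^2 - 2*p - 8) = (p - 4)*(p + 1)*(p + 2)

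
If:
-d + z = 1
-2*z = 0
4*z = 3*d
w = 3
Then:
No Solution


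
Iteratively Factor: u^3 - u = (u + 1)*(u^2 - u) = u*(u + 1)*(u - 1)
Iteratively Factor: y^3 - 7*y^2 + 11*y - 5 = (y - 1)*(y^2 - 6*y + 5) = (y - 1)^2*(y - 5)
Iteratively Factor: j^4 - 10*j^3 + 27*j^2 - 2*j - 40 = (j - 2)*(j^3 - 8*j^2 + 11*j + 20) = (j - 5)*(j - 2)*(j^2 - 3*j - 4) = (j - 5)*(j - 2)*(j + 1)*(j - 4)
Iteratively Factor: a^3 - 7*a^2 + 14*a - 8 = (a - 2)*(a^2 - 5*a + 4) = (a - 4)*(a - 2)*(a - 1)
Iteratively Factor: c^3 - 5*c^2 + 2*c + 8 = (c - 2)*(c^2 - 3*c - 4) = (c - 2)*(c + 1)*(c - 4)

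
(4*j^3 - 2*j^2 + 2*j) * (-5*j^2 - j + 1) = -20*j^5 + 6*j^4 - 4*j^3 - 4*j^2 + 2*j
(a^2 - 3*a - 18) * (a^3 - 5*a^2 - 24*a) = a^5 - 8*a^4 - 27*a^3 + 162*a^2 + 432*a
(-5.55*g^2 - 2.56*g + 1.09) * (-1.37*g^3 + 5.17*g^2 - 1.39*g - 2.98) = 7.6035*g^5 - 25.1863*g^4 - 7.014*g^3 + 25.7327*g^2 + 6.1137*g - 3.2482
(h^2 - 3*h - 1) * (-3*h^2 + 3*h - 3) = -3*h^4 + 12*h^3 - 9*h^2 + 6*h + 3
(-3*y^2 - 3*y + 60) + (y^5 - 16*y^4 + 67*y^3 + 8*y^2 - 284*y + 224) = y^5 - 16*y^4 + 67*y^3 + 5*y^2 - 287*y + 284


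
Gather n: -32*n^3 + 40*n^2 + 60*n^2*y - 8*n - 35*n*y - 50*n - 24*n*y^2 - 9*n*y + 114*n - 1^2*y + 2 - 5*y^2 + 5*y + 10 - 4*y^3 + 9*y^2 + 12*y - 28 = -32*n^3 + n^2*(60*y + 40) + n*(-24*y^2 - 44*y + 56) - 4*y^3 + 4*y^2 + 16*y - 16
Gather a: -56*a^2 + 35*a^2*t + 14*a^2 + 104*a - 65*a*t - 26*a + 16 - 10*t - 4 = a^2*(35*t - 42) + a*(78 - 65*t) - 10*t + 12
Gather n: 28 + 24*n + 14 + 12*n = 36*n + 42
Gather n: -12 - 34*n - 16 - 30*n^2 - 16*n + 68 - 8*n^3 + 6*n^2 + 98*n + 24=-8*n^3 - 24*n^2 + 48*n + 64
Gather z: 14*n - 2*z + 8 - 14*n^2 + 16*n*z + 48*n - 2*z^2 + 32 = -14*n^2 + 62*n - 2*z^2 + z*(16*n - 2) + 40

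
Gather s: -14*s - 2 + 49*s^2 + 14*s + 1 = 49*s^2 - 1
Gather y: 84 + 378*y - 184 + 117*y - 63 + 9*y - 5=504*y - 168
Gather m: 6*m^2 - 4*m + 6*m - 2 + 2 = 6*m^2 + 2*m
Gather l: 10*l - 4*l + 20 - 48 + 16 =6*l - 12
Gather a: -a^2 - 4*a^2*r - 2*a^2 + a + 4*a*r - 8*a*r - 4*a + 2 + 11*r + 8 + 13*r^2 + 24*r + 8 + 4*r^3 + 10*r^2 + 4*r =a^2*(-4*r - 3) + a*(-4*r - 3) + 4*r^3 + 23*r^2 + 39*r + 18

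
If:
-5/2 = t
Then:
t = -5/2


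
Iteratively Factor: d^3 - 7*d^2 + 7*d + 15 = (d - 3)*(d^2 - 4*d - 5) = (d - 5)*(d - 3)*(d + 1)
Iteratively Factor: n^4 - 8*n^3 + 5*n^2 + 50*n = (n - 5)*(n^3 - 3*n^2 - 10*n) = (n - 5)*(n + 2)*(n^2 - 5*n) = n*(n - 5)*(n + 2)*(n - 5)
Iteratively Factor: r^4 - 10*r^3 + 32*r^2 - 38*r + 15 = (r - 1)*(r^3 - 9*r^2 + 23*r - 15) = (r - 3)*(r - 1)*(r^2 - 6*r + 5) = (r - 5)*(r - 3)*(r - 1)*(r - 1)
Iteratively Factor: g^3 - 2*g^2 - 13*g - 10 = (g - 5)*(g^2 + 3*g + 2) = (g - 5)*(g + 1)*(g + 2)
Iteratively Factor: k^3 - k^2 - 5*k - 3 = (k + 1)*(k^2 - 2*k - 3) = (k - 3)*(k + 1)*(k + 1)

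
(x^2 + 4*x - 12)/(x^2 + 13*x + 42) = (x - 2)/(x + 7)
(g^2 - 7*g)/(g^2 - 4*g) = (g - 7)/(g - 4)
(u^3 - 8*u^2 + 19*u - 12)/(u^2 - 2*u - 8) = (u^2 - 4*u + 3)/(u + 2)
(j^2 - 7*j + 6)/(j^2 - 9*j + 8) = (j - 6)/(j - 8)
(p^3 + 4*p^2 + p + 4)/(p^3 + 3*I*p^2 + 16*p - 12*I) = (p^2 + p*(4 + I) + 4*I)/(p^2 + 4*I*p + 12)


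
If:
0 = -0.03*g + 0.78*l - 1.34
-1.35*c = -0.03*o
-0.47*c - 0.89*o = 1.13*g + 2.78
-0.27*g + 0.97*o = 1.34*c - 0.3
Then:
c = -0.02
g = -1.80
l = 1.65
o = -0.83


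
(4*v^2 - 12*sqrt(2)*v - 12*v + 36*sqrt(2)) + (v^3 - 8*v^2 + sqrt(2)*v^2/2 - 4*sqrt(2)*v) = v^3 - 4*v^2 + sqrt(2)*v^2/2 - 16*sqrt(2)*v - 12*v + 36*sqrt(2)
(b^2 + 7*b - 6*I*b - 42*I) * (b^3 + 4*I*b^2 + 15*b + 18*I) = b^5 + 7*b^4 - 2*I*b^4 + 39*b^3 - 14*I*b^3 + 273*b^2 - 72*I*b^2 + 108*b - 504*I*b + 756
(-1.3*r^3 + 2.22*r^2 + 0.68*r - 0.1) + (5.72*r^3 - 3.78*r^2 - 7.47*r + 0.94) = 4.42*r^3 - 1.56*r^2 - 6.79*r + 0.84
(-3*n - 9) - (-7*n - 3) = 4*n - 6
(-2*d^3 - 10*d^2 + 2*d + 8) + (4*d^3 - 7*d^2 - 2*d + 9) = 2*d^3 - 17*d^2 + 17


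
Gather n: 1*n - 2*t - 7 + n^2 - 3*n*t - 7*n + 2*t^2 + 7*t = n^2 + n*(-3*t - 6) + 2*t^2 + 5*t - 7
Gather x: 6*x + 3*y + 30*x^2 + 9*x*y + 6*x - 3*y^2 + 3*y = 30*x^2 + x*(9*y + 12) - 3*y^2 + 6*y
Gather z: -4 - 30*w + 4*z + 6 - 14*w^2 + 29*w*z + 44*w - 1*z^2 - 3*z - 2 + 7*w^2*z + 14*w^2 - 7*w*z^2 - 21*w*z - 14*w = z^2*(-7*w - 1) + z*(7*w^2 + 8*w + 1)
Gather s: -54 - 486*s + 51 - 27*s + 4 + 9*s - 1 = -504*s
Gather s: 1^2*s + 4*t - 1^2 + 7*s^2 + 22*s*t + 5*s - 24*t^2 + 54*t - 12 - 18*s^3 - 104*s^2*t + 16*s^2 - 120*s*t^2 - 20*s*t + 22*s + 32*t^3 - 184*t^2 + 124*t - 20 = -18*s^3 + s^2*(23 - 104*t) + s*(-120*t^2 + 2*t + 28) + 32*t^3 - 208*t^2 + 182*t - 33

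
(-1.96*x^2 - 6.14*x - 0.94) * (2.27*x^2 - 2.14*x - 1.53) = -4.4492*x^4 - 9.7434*x^3 + 14.0046*x^2 + 11.4058*x + 1.4382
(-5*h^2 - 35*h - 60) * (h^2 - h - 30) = -5*h^4 - 30*h^3 + 125*h^2 + 1110*h + 1800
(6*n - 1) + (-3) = 6*n - 4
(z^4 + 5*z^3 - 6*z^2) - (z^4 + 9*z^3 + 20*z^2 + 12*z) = -4*z^3 - 26*z^2 - 12*z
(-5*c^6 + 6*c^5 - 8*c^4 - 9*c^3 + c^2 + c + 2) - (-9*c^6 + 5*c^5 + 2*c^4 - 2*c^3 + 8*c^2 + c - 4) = 4*c^6 + c^5 - 10*c^4 - 7*c^3 - 7*c^2 + 6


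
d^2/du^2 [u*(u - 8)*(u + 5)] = 6*u - 6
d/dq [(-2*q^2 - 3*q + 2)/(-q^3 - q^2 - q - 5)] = ((4*q + 3)*(q^3 + q^2 + q + 5) - (2*q^2 + 3*q - 2)*(3*q^2 + 2*q + 1))/(q^3 + q^2 + q + 5)^2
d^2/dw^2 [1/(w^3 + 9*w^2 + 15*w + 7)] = 12*(w^2 + 10*w + 27)/(w^7 + 25*w^6 + 237*w^5 + 1061*w^4 + 2339*w^3 + 2667*w^2 + 1519*w + 343)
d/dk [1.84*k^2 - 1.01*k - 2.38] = 3.68*k - 1.01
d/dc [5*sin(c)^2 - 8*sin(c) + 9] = 2*(5*sin(c) - 4)*cos(c)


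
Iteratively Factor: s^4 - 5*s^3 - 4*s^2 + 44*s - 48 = (s - 2)*(s^3 - 3*s^2 - 10*s + 24) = (s - 2)*(s + 3)*(s^2 - 6*s + 8) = (s - 4)*(s - 2)*(s + 3)*(s - 2)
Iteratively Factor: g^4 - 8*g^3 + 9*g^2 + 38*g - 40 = (g - 4)*(g^3 - 4*g^2 - 7*g + 10) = (g - 4)*(g - 1)*(g^2 - 3*g - 10) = (g - 5)*(g - 4)*(g - 1)*(g + 2)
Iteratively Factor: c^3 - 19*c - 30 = (c + 2)*(c^2 - 2*c - 15) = (c - 5)*(c + 2)*(c + 3)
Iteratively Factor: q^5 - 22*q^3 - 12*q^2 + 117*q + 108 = (q + 1)*(q^4 - q^3 - 21*q^2 + 9*q + 108) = (q - 4)*(q + 1)*(q^3 + 3*q^2 - 9*q - 27) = (q - 4)*(q + 1)*(q + 3)*(q^2 - 9) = (q - 4)*(q - 3)*(q + 1)*(q + 3)*(q + 3)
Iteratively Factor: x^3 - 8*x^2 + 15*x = (x - 5)*(x^2 - 3*x) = x*(x - 5)*(x - 3)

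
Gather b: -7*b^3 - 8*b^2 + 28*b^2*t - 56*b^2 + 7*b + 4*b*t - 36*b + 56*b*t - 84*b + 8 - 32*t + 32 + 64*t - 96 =-7*b^3 + b^2*(28*t - 64) + b*(60*t - 113) + 32*t - 56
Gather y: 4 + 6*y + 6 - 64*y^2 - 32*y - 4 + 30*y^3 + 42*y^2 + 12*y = 30*y^3 - 22*y^2 - 14*y + 6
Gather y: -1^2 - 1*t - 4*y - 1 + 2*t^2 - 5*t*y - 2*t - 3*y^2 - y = 2*t^2 - 3*t - 3*y^2 + y*(-5*t - 5) - 2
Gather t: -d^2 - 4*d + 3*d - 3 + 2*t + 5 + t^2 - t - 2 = -d^2 - d + t^2 + t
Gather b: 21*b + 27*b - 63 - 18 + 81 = 48*b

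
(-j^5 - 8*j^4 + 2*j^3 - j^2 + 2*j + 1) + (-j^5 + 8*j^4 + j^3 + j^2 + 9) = -2*j^5 + 3*j^3 + 2*j + 10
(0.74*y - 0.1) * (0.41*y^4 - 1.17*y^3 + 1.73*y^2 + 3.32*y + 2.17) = 0.3034*y^5 - 0.9068*y^4 + 1.3972*y^3 + 2.2838*y^2 + 1.2738*y - 0.217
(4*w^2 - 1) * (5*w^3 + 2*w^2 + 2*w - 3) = 20*w^5 + 8*w^4 + 3*w^3 - 14*w^2 - 2*w + 3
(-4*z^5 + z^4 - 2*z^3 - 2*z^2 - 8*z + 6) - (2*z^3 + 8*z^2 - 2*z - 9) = -4*z^5 + z^4 - 4*z^3 - 10*z^2 - 6*z + 15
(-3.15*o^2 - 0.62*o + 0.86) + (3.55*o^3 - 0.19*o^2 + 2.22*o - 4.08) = 3.55*o^3 - 3.34*o^2 + 1.6*o - 3.22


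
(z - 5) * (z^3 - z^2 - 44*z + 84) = z^4 - 6*z^3 - 39*z^2 + 304*z - 420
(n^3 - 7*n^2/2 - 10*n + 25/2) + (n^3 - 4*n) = 2*n^3 - 7*n^2/2 - 14*n + 25/2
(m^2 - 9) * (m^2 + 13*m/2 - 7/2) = m^4 + 13*m^3/2 - 25*m^2/2 - 117*m/2 + 63/2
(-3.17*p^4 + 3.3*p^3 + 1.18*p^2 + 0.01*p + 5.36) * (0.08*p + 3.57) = -0.2536*p^5 - 11.0529*p^4 + 11.8754*p^3 + 4.2134*p^2 + 0.4645*p + 19.1352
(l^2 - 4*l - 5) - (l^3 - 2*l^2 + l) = -l^3 + 3*l^2 - 5*l - 5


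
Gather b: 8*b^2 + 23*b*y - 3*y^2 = 8*b^2 + 23*b*y - 3*y^2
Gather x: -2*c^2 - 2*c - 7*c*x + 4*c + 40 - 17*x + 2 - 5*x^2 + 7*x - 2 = -2*c^2 + 2*c - 5*x^2 + x*(-7*c - 10) + 40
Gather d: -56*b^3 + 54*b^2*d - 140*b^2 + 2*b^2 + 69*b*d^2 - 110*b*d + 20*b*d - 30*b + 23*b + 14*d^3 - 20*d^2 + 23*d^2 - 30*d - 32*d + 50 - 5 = -56*b^3 - 138*b^2 - 7*b + 14*d^3 + d^2*(69*b + 3) + d*(54*b^2 - 90*b - 62) + 45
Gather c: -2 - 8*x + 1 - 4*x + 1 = -12*x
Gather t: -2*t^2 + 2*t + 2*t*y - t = -2*t^2 + t*(2*y + 1)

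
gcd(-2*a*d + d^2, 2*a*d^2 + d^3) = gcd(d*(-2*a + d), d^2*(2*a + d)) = d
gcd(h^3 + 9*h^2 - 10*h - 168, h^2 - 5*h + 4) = h - 4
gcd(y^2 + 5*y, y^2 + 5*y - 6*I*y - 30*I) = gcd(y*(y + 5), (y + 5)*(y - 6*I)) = y + 5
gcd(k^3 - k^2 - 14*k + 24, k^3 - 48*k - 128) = k + 4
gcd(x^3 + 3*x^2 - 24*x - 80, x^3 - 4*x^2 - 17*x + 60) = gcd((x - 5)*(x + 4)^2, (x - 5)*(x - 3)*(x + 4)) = x^2 - x - 20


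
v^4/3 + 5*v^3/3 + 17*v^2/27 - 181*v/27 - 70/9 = (v/3 + 1)*(v - 2)*(v + 5/3)*(v + 7/3)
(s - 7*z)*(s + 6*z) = s^2 - s*z - 42*z^2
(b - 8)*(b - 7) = b^2 - 15*b + 56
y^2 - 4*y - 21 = (y - 7)*(y + 3)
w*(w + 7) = w^2 + 7*w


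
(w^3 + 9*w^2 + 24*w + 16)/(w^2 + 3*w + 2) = (w^2 + 8*w + 16)/(w + 2)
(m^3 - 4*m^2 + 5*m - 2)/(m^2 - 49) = (m^3 - 4*m^2 + 5*m - 2)/(m^2 - 49)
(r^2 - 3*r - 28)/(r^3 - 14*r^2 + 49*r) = (r + 4)/(r*(r - 7))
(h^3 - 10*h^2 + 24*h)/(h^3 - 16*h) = (h - 6)/(h + 4)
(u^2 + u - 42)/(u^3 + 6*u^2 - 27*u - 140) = (u - 6)/(u^2 - u - 20)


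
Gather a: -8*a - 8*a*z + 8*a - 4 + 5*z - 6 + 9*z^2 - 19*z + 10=-8*a*z + 9*z^2 - 14*z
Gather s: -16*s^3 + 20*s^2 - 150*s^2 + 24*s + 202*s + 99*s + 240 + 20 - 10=-16*s^3 - 130*s^2 + 325*s + 250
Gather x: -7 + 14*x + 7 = 14*x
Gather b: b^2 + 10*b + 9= b^2 + 10*b + 9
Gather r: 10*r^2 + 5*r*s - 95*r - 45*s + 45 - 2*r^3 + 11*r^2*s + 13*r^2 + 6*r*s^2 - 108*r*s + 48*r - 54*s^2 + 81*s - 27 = -2*r^3 + r^2*(11*s + 23) + r*(6*s^2 - 103*s - 47) - 54*s^2 + 36*s + 18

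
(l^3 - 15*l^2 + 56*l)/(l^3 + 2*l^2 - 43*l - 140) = l*(l - 8)/(l^2 + 9*l + 20)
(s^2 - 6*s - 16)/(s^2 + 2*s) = (s - 8)/s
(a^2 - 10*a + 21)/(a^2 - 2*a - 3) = (a - 7)/(a + 1)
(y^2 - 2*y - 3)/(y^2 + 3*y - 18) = (y + 1)/(y + 6)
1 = 1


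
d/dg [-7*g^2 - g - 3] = -14*g - 1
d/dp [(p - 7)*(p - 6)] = 2*p - 13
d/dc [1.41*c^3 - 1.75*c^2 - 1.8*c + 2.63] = 4.23*c^2 - 3.5*c - 1.8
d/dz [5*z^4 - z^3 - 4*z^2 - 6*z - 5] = 20*z^3 - 3*z^2 - 8*z - 6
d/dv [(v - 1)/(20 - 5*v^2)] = (-v^2 + 2*v*(v - 1) + 4)/(5*(v^2 - 4)^2)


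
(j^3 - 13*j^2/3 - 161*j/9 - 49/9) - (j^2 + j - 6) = j^3 - 16*j^2/3 - 170*j/9 + 5/9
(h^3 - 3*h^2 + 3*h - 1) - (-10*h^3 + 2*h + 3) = 11*h^3 - 3*h^2 + h - 4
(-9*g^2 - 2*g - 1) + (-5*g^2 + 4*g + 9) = -14*g^2 + 2*g + 8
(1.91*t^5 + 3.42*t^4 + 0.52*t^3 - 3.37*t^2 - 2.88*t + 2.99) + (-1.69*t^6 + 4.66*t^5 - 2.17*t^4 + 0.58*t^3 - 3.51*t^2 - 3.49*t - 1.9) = -1.69*t^6 + 6.57*t^5 + 1.25*t^4 + 1.1*t^3 - 6.88*t^2 - 6.37*t + 1.09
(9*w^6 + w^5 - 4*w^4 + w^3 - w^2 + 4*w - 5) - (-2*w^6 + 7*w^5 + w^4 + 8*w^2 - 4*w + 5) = 11*w^6 - 6*w^5 - 5*w^4 + w^3 - 9*w^2 + 8*w - 10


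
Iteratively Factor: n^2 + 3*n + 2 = (n + 1)*(n + 2)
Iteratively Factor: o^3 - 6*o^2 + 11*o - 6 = (o - 3)*(o^2 - 3*o + 2) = (o - 3)*(o - 1)*(o - 2)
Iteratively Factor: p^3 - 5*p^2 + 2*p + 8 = (p - 2)*(p^2 - 3*p - 4) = (p - 2)*(p + 1)*(p - 4)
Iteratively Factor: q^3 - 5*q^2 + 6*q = (q - 3)*(q^2 - 2*q) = (q - 3)*(q - 2)*(q)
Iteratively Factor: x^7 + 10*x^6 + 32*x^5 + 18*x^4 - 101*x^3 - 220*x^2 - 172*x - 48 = (x + 2)*(x^6 + 8*x^5 + 16*x^4 - 14*x^3 - 73*x^2 - 74*x - 24) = (x + 1)*(x + 2)*(x^5 + 7*x^4 + 9*x^3 - 23*x^2 - 50*x - 24) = (x + 1)^2*(x + 2)*(x^4 + 6*x^3 + 3*x^2 - 26*x - 24) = (x + 1)^3*(x + 2)*(x^3 + 5*x^2 - 2*x - 24) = (x - 2)*(x + 1)^3*(x + 2)*(x^2 + 7*x + 12) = (x - 2)*(x + 1)^3*(x + 2)*(x + 4)*(x + 3)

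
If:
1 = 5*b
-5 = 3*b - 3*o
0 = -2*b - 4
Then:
No Solution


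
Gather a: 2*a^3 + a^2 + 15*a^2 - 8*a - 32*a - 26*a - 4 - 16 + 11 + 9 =2*a^3 + 16*a^2 - 66*a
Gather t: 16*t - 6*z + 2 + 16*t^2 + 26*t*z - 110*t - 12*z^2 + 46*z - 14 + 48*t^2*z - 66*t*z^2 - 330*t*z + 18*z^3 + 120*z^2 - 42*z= t^2*(48*z + 16) + t*(-66*z^2 - 304*z - 94) + 18*z^3 + 108*z^2 - 2*z - 12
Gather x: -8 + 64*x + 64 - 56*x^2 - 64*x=56 - 56*x^2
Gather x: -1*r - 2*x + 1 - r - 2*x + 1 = -2*r - 4*x + 2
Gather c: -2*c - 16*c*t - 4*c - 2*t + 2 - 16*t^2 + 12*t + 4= c*(-16*t - 6) - 16*t^2 + 10*t + 6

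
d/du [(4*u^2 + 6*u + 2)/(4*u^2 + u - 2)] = 2*(-10*u^2 - 16*u - 7)/(16*u^4 + 8*u^3 - 15*u^2 - 4*u + 4)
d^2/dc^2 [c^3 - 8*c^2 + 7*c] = 6*c - 16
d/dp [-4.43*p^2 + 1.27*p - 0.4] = 1.27 - 8.86*p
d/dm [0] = 0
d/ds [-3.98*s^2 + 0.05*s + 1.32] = 0.05 - 7.96*s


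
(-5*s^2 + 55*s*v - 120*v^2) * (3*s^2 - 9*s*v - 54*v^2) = -15*s^4 + 210*s^3*v - 585*s^2*v^2 - 1890*s*v^3 + 6480*v^4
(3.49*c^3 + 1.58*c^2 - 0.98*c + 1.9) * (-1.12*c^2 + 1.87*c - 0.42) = -3.9088*c^5 + 4.7567*c^4 + 2.5864*c^3 - 4.6242*c^2 + 3.9646*c - 0.798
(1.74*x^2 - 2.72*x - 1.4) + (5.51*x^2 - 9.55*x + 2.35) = 7.25*x^2 - 12.27*x + 0.95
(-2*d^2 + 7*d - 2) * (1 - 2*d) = 4*d^3 - 16*d^2 + 11*d - 2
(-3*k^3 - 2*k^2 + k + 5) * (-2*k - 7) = 6*k^4 + 25*k^3 + 12*k^2 - 17*k - 35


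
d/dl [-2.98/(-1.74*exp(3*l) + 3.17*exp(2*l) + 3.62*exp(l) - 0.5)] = (-15.5556*exp(2*l) + 18.8932*exp(l) + 10.7876)*exp(l)/(1.74*exp(3*l) - 3.17*exp(2*l) - 3.62*exp(l) + 0.5)^2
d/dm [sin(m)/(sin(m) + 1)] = cos(m)/(sin(m) + 1)^2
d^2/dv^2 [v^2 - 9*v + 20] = 2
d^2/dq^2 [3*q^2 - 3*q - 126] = 6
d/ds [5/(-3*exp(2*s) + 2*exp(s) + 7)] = (30*exp(s) - 10)*exp(s)/(-3*exp(2*s) + 2*exp(s) + 7)^2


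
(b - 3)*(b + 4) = b^2 + b - 12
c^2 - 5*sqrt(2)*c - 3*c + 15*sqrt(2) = (c - 3)*(c - 5*sqrt(2))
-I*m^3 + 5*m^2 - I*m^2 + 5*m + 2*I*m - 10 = (m + 2)*(m + 5*I)*(-I*m + I)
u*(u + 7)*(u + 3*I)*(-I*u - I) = -I*u^4 + 3*u^3 - 8*I*u^3 + 24*u^2 - 7*I*u^2 + 21*u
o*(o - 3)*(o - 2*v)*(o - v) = o^4 - 3*o^3*v - 3*o^3 + 2*o^2*v^2 + 9*o^2*v - 6*o*v^2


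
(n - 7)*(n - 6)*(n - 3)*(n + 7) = n^4 - 9*n^3 - 31*n^2 + 441*n - 882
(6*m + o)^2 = 36*m^2 + 12*m*o + o^2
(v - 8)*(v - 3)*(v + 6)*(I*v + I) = I*v^4 - 4*I*v^3 - 47*I*v^2 + 102*I*v + 144*I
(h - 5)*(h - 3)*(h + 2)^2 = h^4 - 4*h^3 - 13*h^2 + 28*h + 60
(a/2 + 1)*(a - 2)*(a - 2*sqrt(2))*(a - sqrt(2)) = a^4/2 - 3*sqrt(2)*a^3/2 + 6*sqrt(2)*a - 8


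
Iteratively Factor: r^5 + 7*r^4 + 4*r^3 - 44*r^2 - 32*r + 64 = (r - 1)*(r^4 + 8*r^3 + 12*r^2 - 32*r - 64) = (r - 1)*(r + 4)*(r^3 + 4*r^2 - 4*r - 16) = (r - 1)*(r + 4)^2*(r^2 - 4) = (r - 2)*(r - 1)*(r + 4)^2*(r + 2)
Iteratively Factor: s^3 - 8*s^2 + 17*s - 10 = (s - 1)*(s^2 - 7*s + 10) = (s - 2)*(s - 1)*(s - 5)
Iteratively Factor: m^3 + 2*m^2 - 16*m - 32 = (m + 4)*(m^2 - 2*m - 8) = (m + 2)*(m + 4)*(m - 4)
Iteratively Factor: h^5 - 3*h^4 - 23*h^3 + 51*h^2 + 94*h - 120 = (h + 2)*(h^4 - 5*h^3 - 13*h^2 + 77*h - 60) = (h - 3)*(h + 2)*(h^3 - 2*h^2 - 19*h + 20) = (h - 5)*(h - 3)*(h + 2)*(h^2 + 3*h - 4) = (h - 5)*(h - 3)*(h - 1)*(h + 2)*(h + 4)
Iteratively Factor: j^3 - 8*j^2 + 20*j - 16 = (j - 4)*(j^2 - 4*j + 4) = (j - 4)*(j - 2)*(j - 2)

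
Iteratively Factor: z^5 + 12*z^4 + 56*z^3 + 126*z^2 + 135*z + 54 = (z + 2)*(z^4 + 10*z^3 + 36*z^2 + 54*z + 27) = (z + 2)*(z + 3)*(z^3 + 7*z^2 + 15*z + 9) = (z + 2)*(z + 3)^2*(z^2 + 4*z + 3) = (z + 2)*(z + 3)^3*(z + 1)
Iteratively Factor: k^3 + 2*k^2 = (k)*(k^2 + 2*k) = k*(k + 2)*(k)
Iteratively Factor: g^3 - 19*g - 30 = (g - 5)*(g^2 + 5*g + 6) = (g - 5)*(g + 3)*(g + 2)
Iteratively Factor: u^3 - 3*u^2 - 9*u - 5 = (u + 1)*(u^2 - 4*u - 5) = (u + 1)^2*(u - 5)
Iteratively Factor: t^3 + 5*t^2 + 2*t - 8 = (t - 1)*(t^2 + 6*t + 8) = (t - 1)*(t + 4)*(t + 2)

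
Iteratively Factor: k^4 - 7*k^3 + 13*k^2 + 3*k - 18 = (k - 3)*(k^3 - 4*k^2 + k + 6) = (k - 3)*(k + 1)*(k^2 - 5*k + 6) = (k - 3)^2*(k + 1)*(k - 2)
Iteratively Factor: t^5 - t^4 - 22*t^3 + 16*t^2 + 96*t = (t - 3)*(t^4 + 2*t^3 - 16*t^2 - 32*t) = t*(t - 3)*(t^3 + 2*t^2 - 16*t - 32) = t*(t - 3)*(t + 2)*(t^2 - 16) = t*(t - 4)*(t - 3)*(t + 2)*(t + 4)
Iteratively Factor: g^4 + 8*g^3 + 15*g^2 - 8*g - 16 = (g - 1)*(g^3 + 9*g^2 + 24*g + 16) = (g - 1)*(g + 4)*(g^2 + 5*g + 4) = (g - 1)*(g + 1)*(g + 4)*(g + 4)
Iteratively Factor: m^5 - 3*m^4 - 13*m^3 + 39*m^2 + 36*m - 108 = (m - 3)*(m^4 - 13*m^2 + 36) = (m - 3)*(m + 2)*(m^3 - 2*m^2 - 9*m + 18) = (m - 3)*(m + 2)*(m + 3)*(m^2 - 5*m + 6) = (m - 3)*(m - 2)*(m + 2)*(m + 3)*(m - 3)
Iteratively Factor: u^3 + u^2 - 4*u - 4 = (u - 2)*(u^2 + 3*u + 2) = (u - 2)*(u + 1)*(u + 2)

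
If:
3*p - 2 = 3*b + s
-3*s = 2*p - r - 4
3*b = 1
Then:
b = 1/3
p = s/3 + 1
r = 11*s/3 - 2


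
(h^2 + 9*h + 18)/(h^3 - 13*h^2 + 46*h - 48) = (h^2 + 9*h + 18)/(h^3 - 13*h^2 + 46*h - 48)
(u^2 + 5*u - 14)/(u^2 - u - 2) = (u + 7)/(u + 1)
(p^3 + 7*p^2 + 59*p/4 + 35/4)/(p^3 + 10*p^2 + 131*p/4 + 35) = (p + 1)/(p + 4)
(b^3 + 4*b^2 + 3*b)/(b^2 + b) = b + 3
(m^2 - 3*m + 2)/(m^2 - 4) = (m - 1)/(m + 2)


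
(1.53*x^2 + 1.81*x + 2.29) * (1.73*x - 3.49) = 2.6469*x^3 - 2.2084*x^2 - 2.3552*x - 7.9921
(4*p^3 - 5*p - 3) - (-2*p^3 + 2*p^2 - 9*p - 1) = 6*p^3 - 2*p^2 + 4*p - 2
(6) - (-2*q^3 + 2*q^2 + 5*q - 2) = 2*q^3 - 2*q^2 - 5*q + 8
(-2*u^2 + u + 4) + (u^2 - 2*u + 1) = -u^2 - u + 5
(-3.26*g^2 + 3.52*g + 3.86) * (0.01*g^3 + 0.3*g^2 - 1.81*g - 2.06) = -0.0326*g^5 - 0.9428*g^4 + 6.9952*g^3 + 1.5024*g^2 - 14.2378*g - 7.9516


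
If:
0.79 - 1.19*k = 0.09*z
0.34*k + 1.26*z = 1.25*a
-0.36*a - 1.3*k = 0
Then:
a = -3.38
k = 0.94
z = -3.61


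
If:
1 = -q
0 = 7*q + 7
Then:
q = -1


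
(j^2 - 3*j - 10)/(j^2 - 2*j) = (j^2 - 3*j - 10)/(j*(j - 2))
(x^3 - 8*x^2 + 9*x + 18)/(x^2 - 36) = (x^2 - 2*x - 3)/(x + 6)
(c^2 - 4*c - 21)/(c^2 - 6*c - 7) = (c + 3)/(c + 1)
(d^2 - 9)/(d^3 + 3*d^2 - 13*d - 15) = (d + 3)/(d^2 + 6*d + 5)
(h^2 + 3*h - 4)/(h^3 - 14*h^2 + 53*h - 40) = (h + 4)/(h^2 - 13*h + 40)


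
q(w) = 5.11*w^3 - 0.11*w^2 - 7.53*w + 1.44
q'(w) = 15.33*w^2 - 0.22*w - 7.53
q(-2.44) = -55.07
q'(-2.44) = 84.28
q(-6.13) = -1133.60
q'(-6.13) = 569.87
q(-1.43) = -2.96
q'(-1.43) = 24.13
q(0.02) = 1.29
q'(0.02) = -7.53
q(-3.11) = -129.92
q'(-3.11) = 141.43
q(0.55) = -1.88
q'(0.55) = -3.01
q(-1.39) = -2.03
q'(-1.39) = 22.39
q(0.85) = -1.90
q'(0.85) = 3.36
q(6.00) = 1056.06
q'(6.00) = 543.03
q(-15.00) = -17156.61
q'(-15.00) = 3445.02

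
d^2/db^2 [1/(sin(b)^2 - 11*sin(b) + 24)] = (-4*sin(b)^4 + 33*sin(b)^3 - 19*sin(b)^2 - 330*sin(b) + 194)/(sin(b)^2 - 11*sin(b) + 24)^3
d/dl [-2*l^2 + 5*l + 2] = 5 - 4*l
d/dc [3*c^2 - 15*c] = 6*c - 15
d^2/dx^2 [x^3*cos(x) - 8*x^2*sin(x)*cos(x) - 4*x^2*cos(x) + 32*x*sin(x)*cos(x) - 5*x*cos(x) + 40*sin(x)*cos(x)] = -x^3*cos(x) - 6*x^2*sin(x) + 16*x^2*sin(2*x) + 4*x^2*cos(x) + 16*x*sin(x) - 64*x*sin(2*x) + 11*x*cos(x) - 32*x*cos(2*x) + 10*sin(x) - 88*sin(2*x) - 8*cos(x) + 64*cos(2*x)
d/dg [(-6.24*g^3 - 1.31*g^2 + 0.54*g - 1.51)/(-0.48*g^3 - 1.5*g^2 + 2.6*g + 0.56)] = (8.7312*g^4 - 31.9296*g^3 - 15.2536*g^2 - 5.9972*g + 4.2284)/(0.2304*g^6 + 1.44*g^5 - 0.246*g^4 - 8.3376*g^3 + 5.08*g^2 + 2.912*g + 0.3136)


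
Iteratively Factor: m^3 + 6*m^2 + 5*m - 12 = (m - 1)*(m^2 + 7*m + 12) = (m - 1)*(m + 3)*(m + 4)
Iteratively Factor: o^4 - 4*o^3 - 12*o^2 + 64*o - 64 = (o + 4)*(o^3 - 8*o^2 + 20*o - 16) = (o - 4)*(o + 4)*(o^2 - 4*o + 4) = (o - 4)*(o - 2)*(o + 4)*(o - 2)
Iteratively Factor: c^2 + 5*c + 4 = (c + 4)*(c + 1)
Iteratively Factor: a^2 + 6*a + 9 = (a + 3)*(a + 3)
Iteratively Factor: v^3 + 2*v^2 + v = (v + 1)*(v^2 + v) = v*(v + 1)*(v + 1)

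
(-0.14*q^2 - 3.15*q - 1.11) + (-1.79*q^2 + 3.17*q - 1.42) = -1.93*q^2 + 0.02*q - 2.53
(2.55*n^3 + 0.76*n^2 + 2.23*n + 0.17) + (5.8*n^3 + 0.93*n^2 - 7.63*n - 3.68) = 8.35*n^3 + 1.69*n^2 - 5.4*n - 3.51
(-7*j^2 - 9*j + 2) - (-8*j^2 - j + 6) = j^2 - 8*j - 4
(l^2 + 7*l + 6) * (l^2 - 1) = l^4 + 7*l^3 + 5*l^2 - 7*l - 6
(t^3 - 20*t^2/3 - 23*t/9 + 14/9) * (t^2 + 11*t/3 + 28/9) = t^5 - 3*t^4 - 215*t^3/9 - 257*t^2/9 - 182*t/81 + 392/81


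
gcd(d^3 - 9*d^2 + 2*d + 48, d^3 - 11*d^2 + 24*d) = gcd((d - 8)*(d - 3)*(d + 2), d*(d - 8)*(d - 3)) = d^2 - 11*d + 24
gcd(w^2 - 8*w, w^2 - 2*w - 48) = w - 8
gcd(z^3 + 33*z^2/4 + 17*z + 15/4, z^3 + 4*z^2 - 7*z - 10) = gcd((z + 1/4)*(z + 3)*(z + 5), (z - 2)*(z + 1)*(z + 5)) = z + 5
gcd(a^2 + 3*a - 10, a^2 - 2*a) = a - 2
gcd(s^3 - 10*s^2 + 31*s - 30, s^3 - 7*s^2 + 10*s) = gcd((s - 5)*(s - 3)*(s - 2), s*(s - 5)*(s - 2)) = s^2 - 7*s + 10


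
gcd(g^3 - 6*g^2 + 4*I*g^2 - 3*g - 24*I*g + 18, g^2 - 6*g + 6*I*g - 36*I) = g - 6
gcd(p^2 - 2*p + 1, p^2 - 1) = p - 1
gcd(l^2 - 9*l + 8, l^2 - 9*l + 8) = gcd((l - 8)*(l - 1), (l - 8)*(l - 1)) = l^2 - 9*l + 8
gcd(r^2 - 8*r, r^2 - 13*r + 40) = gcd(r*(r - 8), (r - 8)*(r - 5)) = r - 8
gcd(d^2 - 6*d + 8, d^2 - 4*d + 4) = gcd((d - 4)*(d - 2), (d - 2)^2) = d - 2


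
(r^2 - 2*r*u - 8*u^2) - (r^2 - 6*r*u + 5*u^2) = 4*r*u - 13*u^2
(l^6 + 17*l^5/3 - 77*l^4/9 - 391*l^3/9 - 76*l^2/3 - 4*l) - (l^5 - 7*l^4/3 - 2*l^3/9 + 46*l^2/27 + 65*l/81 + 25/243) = l^6 + 14*l^5/3 - 56*l^4/9 - 389*l^3/9 - 730*l^2/27 - 389*l/81 - 25/243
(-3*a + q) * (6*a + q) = -18*a^2 + 3*a*q + q^2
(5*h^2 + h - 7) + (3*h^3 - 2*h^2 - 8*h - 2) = 3*h^3 + 3*h^2 - 7*h - 9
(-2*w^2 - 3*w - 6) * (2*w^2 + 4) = -4*w^4 - 6*w^3 - 20*w^2 - 12*w - 24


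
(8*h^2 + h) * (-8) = -64*h^2 - 8*h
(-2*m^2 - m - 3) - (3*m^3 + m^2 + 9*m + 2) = -3*m^3 - 3*m^2 - 10*m - 5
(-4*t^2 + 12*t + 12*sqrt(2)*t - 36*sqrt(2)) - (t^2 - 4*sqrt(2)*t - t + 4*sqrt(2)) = -5*t^2 + 13*t + 16*sqrt(2)*t - 40*sqrt(2)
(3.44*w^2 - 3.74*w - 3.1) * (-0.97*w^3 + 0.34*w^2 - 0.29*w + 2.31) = -3.3368*w^5 + 4.7974*w^4 + 0.7378*w^3 + 7.977*w^2 - 7.7404*w - 7.161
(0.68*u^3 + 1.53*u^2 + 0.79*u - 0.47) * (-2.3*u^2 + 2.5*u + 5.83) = -1.564*u^5 - 1.819*u^4 + 5.9724*u^3 + 11.9759*u^2 + 3.4307*u - 2.7401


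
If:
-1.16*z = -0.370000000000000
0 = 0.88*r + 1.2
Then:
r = -1.36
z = 0.32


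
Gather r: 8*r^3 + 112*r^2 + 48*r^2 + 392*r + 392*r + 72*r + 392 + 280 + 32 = 8*r^3 + 160*r^2 + 856*r + 704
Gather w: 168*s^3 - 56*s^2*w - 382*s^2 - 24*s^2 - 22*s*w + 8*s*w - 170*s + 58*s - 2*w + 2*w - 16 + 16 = 168*s^3 - 406*s^2 - 112*s + w*(-56*s^2 - 14*s)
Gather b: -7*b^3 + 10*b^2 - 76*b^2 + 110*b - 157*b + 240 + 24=-7*b^3 - 66*b^2 - 47*b + 264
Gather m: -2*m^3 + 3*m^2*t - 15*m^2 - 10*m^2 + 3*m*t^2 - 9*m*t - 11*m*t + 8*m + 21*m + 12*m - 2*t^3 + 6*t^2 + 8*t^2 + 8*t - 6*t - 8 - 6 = -2*m^3 + m^2*(3*t - 25) + m*(3*t^2 - 20*t + 41) - 2*t^3 + 14*t^2 + 2*t - 14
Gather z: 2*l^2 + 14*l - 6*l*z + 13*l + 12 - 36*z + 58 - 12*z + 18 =2*l^2 + 27*l + z*(-6*l - 48) + 88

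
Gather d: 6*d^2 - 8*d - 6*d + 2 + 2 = 6*d^2 - 14*d + 4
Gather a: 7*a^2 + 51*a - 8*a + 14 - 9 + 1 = 7*a^2 + 43*a + 6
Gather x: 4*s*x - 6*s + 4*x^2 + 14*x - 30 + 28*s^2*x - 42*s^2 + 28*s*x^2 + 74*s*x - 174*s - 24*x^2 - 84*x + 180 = -42*s^2 - 180*s + x^2*(28*s - 20) + x*(28*s^2 + 78*s - 70) + 150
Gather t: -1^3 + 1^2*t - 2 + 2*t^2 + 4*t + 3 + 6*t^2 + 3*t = 8*t^2 + 8*t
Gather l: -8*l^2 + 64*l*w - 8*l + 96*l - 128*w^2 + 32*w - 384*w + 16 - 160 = -8*l^2 + l*(64*w + 88) - 128*w^2 - 352*w - 144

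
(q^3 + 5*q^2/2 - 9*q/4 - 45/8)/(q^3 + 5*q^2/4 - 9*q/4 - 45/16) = 2*(2*q + 5)/(4*q + 5)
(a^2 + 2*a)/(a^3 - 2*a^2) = (a + 2)/(a*(a - 2))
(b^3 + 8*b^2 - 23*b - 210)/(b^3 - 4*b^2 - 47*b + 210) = (b + 6)/(b - 6)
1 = 1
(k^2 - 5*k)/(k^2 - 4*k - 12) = k*(5 - k)/(-k^2 + 4*k + 12)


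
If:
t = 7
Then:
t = 7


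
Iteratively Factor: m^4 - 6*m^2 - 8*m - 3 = (m + 1)*(m^3 - m^2 - 5*m - 3) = (m + 1)^2*(m^2 - 2*m - 3) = (m - 3)*(m + 1)^2*(m + 1)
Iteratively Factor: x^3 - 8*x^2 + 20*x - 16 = (x - 2)*(x^2 - 6*x + 8) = (x - 4)*(x - 2)*(x - 2)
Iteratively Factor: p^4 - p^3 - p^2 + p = (p - 1)*(p^3 - p) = (p - 1)^2*(p^2 + p) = (p - 1)^2*(p + 1)*(p)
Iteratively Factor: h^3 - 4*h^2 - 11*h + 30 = (h - 2)*(h^2 - 2*h - 15) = (h - 5)*(h - 2)*(h + 3)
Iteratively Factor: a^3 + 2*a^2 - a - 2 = (a - 1)*(a^2 + 3*a + 2) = (a - 1)*(a + 1)*(a + 2)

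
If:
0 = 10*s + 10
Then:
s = -1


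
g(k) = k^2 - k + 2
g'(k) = 2*k - 1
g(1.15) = 2.17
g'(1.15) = 1.30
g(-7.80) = 70.64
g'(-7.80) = -16.60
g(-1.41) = 5.40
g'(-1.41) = -3.82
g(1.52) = 2.79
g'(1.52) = 2.04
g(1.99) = 3.97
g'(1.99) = 2.98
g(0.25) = 1.81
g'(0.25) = -0.50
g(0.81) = 1.85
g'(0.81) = 0.62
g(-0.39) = 2.54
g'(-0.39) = -1.78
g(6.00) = 32.00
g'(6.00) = 11.00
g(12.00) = 134.00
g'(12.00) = 23.00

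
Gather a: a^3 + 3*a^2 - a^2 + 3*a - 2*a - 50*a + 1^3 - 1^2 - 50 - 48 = a^3 + 2*a^2 - 49*a - 98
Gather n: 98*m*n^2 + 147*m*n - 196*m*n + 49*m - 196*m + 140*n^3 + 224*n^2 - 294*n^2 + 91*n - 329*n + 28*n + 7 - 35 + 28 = -147*m + 140*n^3 + n^2*(98*m - 70) + n*(-49*m - 210)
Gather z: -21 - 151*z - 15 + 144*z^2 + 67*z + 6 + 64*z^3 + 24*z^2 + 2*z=64*z^3 + 168*z^2 - 82*z - 30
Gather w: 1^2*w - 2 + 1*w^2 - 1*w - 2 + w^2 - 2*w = 2*w^2 - 2*w - 4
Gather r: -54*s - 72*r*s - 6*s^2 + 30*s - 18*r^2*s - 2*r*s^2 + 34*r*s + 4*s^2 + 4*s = -18*r^2*s + r*(-2*s^2 - 38*s) - 2*s^2 - 20*s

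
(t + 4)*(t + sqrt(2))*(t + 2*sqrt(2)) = t^3 + 4*t^2 + 3*sqrt(2)*t^2 + 4*t + 12*sqrt(2)*t + 16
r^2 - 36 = (r - 6)*(r + 6)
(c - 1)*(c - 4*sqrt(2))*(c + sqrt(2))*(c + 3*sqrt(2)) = c^4 - c^3 - 26*c^2 - 24*sqrt(2)*c + 26*c + 24*sqrt(2)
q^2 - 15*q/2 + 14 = (q - 4)*(q - 7/2)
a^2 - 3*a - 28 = (a - 7)*(a + 4)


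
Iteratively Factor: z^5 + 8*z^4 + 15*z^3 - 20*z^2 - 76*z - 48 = (z - 2)*(z^4 + 10*z^3 + 35*z^2 + 50*z + 24) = (z - 2)*(z + 1)*(z^3 + 9*z^2 + 26*z + 24) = (z - 2)*(z + 1)*(z + 3)*(z^2 + 6*z + 8) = (z - 2)*(z + 1)*(z + 3)*(z + 4)*(z + 2)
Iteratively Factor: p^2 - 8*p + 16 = (p - 4)*(p - 4)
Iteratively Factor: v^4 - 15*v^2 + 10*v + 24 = (v - 2)*(v^3 + 2*v^2 - 11*v - 12) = (v - 3)*(v - 2)*(v^2 + 5*v + 4) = (v - 3)*(v - 2)*(v + 1)*(v + 4)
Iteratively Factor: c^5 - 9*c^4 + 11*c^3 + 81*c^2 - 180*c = (c + 3)*(c^4 - 12*c^3 + 47*c^2 - 60*c) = (c - 5)*(c + 3)*(c^3 - 7*c^2 + 12*c) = c*(c - 5)*(c + 3)*(c^2 - 7*c + 12) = c*(c - 5)*(c - 3)*(c + 3)*(c - 4)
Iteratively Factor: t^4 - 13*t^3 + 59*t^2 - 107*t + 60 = (t - 4)*(t^3 - 9*t^2 + 23*t - 15) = (t - 4)*(t - 1)*(t^2 - 8*t + 15) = (t - 5)*(t - 4)*(t - 1)*(t - 3)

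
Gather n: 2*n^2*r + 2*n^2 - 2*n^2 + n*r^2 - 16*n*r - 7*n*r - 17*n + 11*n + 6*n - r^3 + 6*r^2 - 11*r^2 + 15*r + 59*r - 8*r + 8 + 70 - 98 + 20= 2*n^2*r + n*(r^2 - 23*r) - r^3 - 5*r^2 + 66*r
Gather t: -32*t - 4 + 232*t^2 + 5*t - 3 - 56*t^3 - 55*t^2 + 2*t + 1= -56*t^3 + 177*t^2 - 25*t - 6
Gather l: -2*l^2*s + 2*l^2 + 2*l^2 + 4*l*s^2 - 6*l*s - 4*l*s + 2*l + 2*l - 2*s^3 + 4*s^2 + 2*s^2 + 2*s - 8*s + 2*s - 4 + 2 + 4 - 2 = l^2*(4 - 2*s) + l*(4*s^2 - 10*s + 4) - 2*s^3 + 6*s^2 - 4*s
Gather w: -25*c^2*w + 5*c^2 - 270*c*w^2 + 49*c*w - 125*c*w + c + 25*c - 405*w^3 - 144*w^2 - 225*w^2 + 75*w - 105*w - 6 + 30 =5*c^2 + 26*c - 405*w^3 + w^2*(-270*c - 369) + w*(-25*c^2 - 76*c - 30) + 24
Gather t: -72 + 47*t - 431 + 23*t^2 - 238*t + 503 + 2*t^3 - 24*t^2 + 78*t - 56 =2*t^3 - t^2 - 113*t - 56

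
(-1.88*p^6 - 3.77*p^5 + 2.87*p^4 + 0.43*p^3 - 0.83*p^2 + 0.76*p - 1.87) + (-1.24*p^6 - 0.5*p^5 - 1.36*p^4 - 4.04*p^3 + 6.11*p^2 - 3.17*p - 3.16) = -3.12*p^6 - 4.27*p^5 + 1.51*p^4 - 3.61*p^3 + 5.28*p^2 - 2.41*p - 5.03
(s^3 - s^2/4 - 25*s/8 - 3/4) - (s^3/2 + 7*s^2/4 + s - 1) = s^3/2 - 2*s^2 - 33*s/8 + 1/4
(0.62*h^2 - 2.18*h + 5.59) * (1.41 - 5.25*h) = -3.255*h^3 + 12.3192*h^2 - 32.4213*h + 7.8819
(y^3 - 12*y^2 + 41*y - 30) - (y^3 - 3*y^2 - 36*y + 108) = -9*y^2 + 77*y - 138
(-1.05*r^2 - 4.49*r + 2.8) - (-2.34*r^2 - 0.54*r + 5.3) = 1.29*r^2 - 3.95*r - 2.5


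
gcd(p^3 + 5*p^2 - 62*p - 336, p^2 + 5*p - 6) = p + 6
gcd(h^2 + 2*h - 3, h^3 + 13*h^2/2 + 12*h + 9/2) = h + 3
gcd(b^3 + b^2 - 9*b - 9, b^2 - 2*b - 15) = b + 3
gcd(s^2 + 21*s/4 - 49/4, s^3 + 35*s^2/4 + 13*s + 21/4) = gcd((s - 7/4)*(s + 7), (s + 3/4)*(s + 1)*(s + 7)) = s + 7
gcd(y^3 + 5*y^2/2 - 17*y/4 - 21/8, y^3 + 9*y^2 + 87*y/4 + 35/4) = y^2 + 4*y + 7/4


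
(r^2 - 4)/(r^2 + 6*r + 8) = (r - 2)/(r + 4)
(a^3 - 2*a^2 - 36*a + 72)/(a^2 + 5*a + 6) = (a^3 - 2*a^2 - 36*a + 72)/(a^2 + 5*a + 6)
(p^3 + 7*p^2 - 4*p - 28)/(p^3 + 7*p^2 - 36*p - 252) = (p^2 - 4)/(p^2 - 36)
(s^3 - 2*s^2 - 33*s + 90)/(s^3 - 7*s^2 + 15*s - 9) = (s^2 + s - 30)/(s^2 - 4*s + 3)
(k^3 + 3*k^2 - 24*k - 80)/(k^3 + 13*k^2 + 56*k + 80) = (k - 5)/(k + 5)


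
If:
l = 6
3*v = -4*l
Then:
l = 6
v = -8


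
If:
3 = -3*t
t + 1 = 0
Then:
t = -1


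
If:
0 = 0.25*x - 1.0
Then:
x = 4.00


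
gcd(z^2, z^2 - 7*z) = z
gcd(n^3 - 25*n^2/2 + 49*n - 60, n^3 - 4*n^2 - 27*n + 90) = n - 6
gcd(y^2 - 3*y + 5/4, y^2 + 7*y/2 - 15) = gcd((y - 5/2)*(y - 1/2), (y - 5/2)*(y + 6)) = y - 5/2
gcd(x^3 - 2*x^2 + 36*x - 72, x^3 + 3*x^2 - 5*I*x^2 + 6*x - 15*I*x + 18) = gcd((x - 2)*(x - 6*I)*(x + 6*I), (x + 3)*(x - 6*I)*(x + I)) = x - 6*I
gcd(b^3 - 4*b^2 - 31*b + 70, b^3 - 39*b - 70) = b^2 - 2*b - 35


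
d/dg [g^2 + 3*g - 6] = 2*g + 3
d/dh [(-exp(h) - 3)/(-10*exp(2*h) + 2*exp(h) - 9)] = (-2*(exp(h) + 3)*(10*exp(h) - 1) + 10*exp(2*h) - 2*exp(h) + 9)*exp(h)/(10*exp(2*h) - 2*exp(h) + 9)^2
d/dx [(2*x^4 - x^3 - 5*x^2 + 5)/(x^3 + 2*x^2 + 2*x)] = (2*x^6 + 8*x^5 + 15*x^4 - 4*x^3 - 25*x^2 - 20*x - 10)/(x^2*(x^4 + 4*x^3 + 8*x^2 + 8*x + 4))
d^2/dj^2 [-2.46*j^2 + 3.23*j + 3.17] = -4.92000000000000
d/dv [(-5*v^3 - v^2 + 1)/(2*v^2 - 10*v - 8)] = (-5*v^4 + 50*v^3 + 65*v^2 + 6*v + 5)/(2*(v^4 - 10*v^3 + 17*v^2 + 40*v + 16))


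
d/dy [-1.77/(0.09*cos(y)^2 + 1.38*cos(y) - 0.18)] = -(0.3186*cos(y) + 2.4426)*sin(y)/(0.09*cos(y)^2 + 1.38*cos(y) - 0.18)^2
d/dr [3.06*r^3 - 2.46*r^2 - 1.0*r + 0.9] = 9.18*r^2 - 4.92*r - 1.0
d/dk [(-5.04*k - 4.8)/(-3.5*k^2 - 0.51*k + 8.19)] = (17.64*k^2 + 2.5704*k - (5.04*k + 4.8)*(7.0*k + 0.51) - 41.2776)/(3.5*k^2 + 0.51*k - 8.19)^2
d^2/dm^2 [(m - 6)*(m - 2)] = 2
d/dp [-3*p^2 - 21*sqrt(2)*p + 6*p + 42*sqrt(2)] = -6*p - 21*sqrt(2) + 6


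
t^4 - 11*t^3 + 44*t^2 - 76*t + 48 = (t - 4)*(t - 3)*(t - 2)^2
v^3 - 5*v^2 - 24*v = v*(v - 8)*(v + 3)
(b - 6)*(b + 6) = b^2 - 36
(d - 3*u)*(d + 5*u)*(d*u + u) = d^3*u + 2*d^2*u^2 + d^2*u - 15*d*u^3 + 2*d*u^2 - 15*u^3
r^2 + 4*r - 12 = (r - 2)*(r + 6)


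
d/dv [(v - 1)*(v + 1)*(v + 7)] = 3*v^2 + 14*v - 1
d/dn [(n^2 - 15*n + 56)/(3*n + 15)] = (n^2 + 10*n - 131)/(3*(n^2 + 10*n + 25))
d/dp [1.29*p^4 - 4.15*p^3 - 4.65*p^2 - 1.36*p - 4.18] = 5.16*p^3 - 12.45*p^2 - 9.3*p - 1.36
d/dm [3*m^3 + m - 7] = 9*m^2 + 1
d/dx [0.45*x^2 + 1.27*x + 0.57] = 0.9*x + 1.27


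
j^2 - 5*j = j*(j - 5)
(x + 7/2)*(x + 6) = x^2 + 19*x/2 + 21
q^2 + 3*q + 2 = (q + 1)*(q + 2)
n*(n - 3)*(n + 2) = n^3 - n^2 - 6*n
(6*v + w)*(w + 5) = 6*v*w + 30*v + w^2 + 5*w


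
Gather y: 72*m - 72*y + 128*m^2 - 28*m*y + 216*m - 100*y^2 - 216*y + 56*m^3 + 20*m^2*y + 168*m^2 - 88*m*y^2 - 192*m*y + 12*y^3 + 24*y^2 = 56*m^3 + 296*m^2 + 288*m + 12*y^3 + y^2*(-88*m - 76) + y*(20*m^2 - 220*m - 288)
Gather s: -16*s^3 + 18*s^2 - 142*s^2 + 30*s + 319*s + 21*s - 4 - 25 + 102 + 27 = -16*s^3 - 124*s^2 + 370*s + 100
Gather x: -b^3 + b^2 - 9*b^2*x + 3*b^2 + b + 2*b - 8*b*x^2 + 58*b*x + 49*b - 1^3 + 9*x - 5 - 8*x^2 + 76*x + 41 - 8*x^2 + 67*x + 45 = -b^3 + 4*b^2 + 52*b + x^2*(-8*b - 16) + x*(-9*b^2 + 58*b + 152) + 80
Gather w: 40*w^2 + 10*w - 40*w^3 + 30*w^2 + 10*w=-40*w^3 + 70*w^2 + 20*w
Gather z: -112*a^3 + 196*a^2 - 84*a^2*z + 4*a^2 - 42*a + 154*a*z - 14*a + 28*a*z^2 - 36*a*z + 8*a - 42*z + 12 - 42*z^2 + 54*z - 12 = -112*a^3 + 200*a^2 - 48*a + z^2*(28*a - 42) + z*(-84*a^2 + 118*a + 12)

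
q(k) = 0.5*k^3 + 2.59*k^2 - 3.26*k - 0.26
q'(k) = 1.5*k^2 + 5.18*k - 3.26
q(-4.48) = 21.37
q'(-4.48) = 3.64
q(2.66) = 18.80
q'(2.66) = 21.13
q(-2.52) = 16.40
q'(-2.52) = -6.79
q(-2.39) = 15.50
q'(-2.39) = -7.07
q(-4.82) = 19.64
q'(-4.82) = 6.62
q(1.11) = -0.00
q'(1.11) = 4.34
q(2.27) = 11.53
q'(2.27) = 16.23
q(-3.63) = 21.79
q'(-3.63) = -2.30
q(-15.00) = -1056.11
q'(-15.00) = 256.54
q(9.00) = 544.69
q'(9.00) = 164.86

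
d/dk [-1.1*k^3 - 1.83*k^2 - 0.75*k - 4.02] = -3.3*k^2 - 3.66*k - 0.75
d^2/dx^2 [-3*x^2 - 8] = -6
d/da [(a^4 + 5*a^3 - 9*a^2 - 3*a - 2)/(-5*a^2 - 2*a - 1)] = (-10*a^5 - 31*a^4 - 24*a^3 - 12*a^2 - 2*a - 1)/(25*a^4 + 20*a^3 + 14*a^2 + 4*a + 1)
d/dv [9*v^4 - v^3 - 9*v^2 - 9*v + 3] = 36*v^3 - 3*v^2 - 18*v - 9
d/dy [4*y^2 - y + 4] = 8*y - 1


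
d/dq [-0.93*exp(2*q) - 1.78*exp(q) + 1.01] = (-1.86*exp(q) - 1.78)*exp(q)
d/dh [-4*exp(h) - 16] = -4*exp(h)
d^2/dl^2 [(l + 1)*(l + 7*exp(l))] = 7*l*exp(l) + 21*exp(l) + 2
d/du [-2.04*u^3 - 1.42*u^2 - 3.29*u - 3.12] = -6.12*u^2 - 2.84*u - 3.29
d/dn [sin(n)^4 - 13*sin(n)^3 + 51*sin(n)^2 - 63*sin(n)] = (4*sin(n)^3 - 39*sin(n)^2 + 102*sin(n) - 63)*cos(n)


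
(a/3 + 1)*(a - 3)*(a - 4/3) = a^3/3 - 4*a^2/9 - 3*a + 4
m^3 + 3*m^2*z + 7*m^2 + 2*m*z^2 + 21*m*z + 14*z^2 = (m + 7)*(m + z)*(m + 2*z)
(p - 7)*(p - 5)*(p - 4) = p^3 - 16*p^2 + 83*p - 140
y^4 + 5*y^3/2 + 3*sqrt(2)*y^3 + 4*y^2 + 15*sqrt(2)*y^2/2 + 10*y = y*(y + 5/2)*(y + sqrt(2))*(y + 2*sqrt(2))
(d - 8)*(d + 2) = d^2 - 6*d - 16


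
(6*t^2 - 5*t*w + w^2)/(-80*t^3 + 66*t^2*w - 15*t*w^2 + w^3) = (-3*t + w)/(40*t^2 - 13*t*w + w^2)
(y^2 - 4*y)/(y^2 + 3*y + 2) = y*(y - 4)/(y^2 + 3*y + 2)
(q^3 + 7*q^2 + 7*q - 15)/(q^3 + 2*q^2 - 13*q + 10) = (q + 3)/(q - 2)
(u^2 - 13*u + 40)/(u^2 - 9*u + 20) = (u - 8)/(u - 4)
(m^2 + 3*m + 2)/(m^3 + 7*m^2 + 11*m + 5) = (m + 2)/(m^2 + 6*m + 5)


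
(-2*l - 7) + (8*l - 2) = 6*l - 9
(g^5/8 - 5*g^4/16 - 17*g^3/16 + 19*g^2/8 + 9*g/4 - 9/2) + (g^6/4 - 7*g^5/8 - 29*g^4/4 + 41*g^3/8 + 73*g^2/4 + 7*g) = g^6/4 - 3*g^5/4 - 121*g^4/16 + 65*g^3/16 + 165*g^2/8 + 37*g/4 - 9/2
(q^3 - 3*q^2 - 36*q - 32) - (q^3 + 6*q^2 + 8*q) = -9*q^2 - 44*q - 32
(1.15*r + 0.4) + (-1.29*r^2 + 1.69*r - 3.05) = -1.29*r^2 + 2.84*r - 2.65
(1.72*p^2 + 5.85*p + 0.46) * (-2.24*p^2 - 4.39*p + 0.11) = -3.8528*p^4 - 20.6548*p^3 - 26.5227*p^2 - 1.3759*p + 0.0506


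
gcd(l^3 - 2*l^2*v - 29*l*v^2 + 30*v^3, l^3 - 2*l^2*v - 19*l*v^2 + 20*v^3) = -l + v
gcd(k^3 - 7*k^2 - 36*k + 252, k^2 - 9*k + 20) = 1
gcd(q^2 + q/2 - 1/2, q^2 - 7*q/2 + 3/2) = q - 1/2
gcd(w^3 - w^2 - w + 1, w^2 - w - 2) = w + 1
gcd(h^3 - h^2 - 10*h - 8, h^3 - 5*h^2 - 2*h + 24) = h^2 - 2*h - 8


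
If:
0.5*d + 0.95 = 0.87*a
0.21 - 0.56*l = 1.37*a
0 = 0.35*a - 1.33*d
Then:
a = 1.29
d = 0.34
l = -2.77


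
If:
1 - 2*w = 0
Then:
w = 1/2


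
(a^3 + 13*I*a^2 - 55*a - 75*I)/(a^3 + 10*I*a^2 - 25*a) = (a + 3*I)/a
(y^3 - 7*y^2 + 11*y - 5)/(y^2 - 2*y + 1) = y - 5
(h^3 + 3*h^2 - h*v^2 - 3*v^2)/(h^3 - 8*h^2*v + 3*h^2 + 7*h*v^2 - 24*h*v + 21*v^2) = (-h - v)/(-h + 7*v)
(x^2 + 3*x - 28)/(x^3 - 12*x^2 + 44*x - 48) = (x + 7)/(x^2 - 8*x + 12)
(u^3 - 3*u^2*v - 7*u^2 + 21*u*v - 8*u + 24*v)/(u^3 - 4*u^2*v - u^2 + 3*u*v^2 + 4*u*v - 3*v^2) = (u^2 - 7*u - 8)/(u^2 - u*v - u + v)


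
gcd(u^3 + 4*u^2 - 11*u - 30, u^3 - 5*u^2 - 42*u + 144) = u - 3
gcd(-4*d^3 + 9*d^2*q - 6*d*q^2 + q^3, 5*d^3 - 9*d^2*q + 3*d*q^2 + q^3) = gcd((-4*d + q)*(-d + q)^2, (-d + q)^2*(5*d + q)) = d^2 - 2*d*q + q^2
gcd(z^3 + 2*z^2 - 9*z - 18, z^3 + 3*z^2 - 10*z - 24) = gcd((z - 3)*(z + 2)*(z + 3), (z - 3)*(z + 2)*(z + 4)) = z^2 - z - 6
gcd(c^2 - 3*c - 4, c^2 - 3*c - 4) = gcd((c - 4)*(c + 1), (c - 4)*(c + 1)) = c^2 - 3*c - 4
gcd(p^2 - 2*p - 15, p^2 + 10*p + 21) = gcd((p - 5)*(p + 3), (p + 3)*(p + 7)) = p + 3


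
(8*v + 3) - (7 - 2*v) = 10*v - 4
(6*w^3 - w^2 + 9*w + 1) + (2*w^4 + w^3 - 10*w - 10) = 2*w^4 + 7*w^3 - w^2 - w - 9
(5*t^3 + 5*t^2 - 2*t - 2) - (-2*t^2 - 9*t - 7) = 5*t^3 + 7*t^2 + 7*t + 5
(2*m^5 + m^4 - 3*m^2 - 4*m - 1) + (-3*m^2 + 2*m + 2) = 2*m^5 + m^4 - 6*m^2 - 2*m + 1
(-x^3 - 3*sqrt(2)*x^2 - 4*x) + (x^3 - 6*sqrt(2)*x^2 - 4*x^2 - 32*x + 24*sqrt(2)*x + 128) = -9*sqrt(2)*x^2 - 4*x^2 - 36*x + 24*sqrt(2)*x + 128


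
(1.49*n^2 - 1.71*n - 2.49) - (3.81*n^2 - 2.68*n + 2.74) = -2.32*n^2 + 0.97*n - 5.23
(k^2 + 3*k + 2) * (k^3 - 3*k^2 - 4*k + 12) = k^5 - 11*k^3 - 6*k^2 + 28*k + 24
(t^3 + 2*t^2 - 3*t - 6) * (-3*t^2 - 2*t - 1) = -3*t^5 - 8*t^4 + 4*t^3 + 22*t^2 + 15*t + 6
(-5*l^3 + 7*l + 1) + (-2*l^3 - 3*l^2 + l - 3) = -7*l^3 - 3*l^2 + 8*l - 2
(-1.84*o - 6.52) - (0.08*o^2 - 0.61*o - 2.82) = -0.08*o^2 - 1.23*o - 3.7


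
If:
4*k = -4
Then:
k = -1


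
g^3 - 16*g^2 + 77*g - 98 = (g - 7)^2*(g - 2)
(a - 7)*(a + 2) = a^2 - 5*a - 14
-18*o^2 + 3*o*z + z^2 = (-3*o + z)*(6*o + z)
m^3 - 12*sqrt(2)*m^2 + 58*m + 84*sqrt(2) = (m - 7*sqrt(2))*(m - 6*sqrt(2))*(m + sqrt(2))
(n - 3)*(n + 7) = n^2 + 4*n - 21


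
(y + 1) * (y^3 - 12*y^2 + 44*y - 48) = y^4 - 11*y^3 + 32*y^2 - 4*y - 48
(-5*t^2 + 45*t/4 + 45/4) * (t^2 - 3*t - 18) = -5*t^4 + 105*t^3/4 + 135*t^2/2 - 945*t/4 - 405/2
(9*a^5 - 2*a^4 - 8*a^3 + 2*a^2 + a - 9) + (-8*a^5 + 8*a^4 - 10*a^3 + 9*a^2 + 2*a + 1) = a^5 + 6*a^4 - 18*a^3 + 11*a^2 + 3*a - 8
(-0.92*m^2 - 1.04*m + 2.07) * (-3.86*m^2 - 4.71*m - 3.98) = 3.5512*m^4 + 8.3476*m^3 + 0.569800000000002*m^2 - 5.6105*m - 8.2386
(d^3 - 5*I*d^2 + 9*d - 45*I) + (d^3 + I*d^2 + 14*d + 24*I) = 2*d^3 - 4*I*d^2 + 23*d - 21*I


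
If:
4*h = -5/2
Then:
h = -5/8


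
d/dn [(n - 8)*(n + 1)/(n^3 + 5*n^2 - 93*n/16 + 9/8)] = 16*(-16*n^4 + 224*n^3 + 851*n^2 + 1316*n - 870)/(256*n^6 + 2560*n^5 + 3424*n^4 - 14304*n^3 + 11529*n^2 - 3348*n + 324)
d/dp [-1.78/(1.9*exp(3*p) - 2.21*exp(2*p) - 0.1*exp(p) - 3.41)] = (10.146*exp(2*p) - 7.8676*exp(p) - 0.178)*exp(p)/(-1.9*exp(3*p) + 2.21*exp(2*p) + 0.1*exp(p) + 3.41)^2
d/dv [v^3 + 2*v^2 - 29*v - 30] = 3*v^2 + 4*v - 29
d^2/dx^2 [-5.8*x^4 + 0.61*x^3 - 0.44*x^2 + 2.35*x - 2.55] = -69.6*x^2 + 3.66*x - 0.88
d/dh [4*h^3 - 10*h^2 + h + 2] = 12*h^2 - 20*h + 1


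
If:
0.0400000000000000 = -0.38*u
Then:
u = -0.11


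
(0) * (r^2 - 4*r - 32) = 0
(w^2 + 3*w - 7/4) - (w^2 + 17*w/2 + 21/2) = -11*w/2 - 49/4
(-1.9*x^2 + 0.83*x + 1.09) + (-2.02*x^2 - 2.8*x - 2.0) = -3.92*x^2 - 1.97*x - 0.91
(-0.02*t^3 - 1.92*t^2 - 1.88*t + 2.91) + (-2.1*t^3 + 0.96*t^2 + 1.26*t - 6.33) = -2.12*t^3 - 0.96*t^2 - 0.62*t - 3.42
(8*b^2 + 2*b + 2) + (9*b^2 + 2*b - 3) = 17*b^2 + 4*b - 1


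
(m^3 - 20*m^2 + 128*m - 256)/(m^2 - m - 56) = (m^2 - 12*m + 32)/(m + 7)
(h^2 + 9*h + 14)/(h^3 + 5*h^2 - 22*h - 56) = 1/(h - 4)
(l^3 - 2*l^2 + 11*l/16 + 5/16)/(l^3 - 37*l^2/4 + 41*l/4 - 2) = (16*l^2 - 16*l - 5)/(4*(4*l^2 - 33*l + 8))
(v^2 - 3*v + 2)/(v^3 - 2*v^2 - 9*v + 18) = (v - 1)/(v^2 - 9)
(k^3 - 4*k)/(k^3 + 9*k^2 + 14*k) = (k - 2)/(k + 7)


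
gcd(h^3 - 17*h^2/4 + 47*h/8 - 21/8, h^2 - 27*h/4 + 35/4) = h - 7/4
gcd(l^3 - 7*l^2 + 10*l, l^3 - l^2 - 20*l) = l^2 - 5*l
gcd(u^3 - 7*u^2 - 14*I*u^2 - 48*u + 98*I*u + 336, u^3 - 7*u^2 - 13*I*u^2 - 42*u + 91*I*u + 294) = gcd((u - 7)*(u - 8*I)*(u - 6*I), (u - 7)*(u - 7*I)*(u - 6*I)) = u^2 + u*(-7 - 6*I) + 42*I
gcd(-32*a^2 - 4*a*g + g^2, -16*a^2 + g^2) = 4*a + g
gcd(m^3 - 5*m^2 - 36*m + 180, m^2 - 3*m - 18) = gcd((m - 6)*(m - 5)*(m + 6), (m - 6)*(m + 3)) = m - 6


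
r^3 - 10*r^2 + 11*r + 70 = (r - 7)*(r - 5)*(r + 2)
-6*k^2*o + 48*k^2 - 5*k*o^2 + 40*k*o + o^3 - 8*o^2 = (-6*k + o)*(k + o)*(o - 8)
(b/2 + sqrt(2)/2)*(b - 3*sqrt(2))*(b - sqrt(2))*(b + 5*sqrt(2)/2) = b^4/2 - sqrt(2)*b^3/4 - 17*b^2/2 + sqrt(2)*b/2 + 15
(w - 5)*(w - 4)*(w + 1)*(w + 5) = w^4 - 3*w^3 - 29*w^2 + 75*w + 100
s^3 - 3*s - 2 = (s - 2)*(s + 1)^2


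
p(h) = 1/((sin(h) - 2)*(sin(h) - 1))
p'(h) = -cos(h)/((sin(h) - 2)*(sin(h) - 1)^2) - cos(h)/((sin(h) - 2)^2*(sin(h) - 1))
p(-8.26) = 0.18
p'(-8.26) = -0.06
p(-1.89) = 0.17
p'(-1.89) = -0.05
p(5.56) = 0.23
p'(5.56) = 0.17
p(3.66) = 0.27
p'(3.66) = -0.25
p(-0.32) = 0.33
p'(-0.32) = 0.37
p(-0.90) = 0.20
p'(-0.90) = 0.12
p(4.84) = 0.17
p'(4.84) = 0.02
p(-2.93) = 0.37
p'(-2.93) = -0.47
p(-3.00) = 0.41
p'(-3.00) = -0.54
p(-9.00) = 0.29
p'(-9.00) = -0.30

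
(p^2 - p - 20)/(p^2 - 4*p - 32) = (p - 5)/(p - 8)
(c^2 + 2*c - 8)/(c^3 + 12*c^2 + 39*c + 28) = (c - 2)/(c^2 + 8*c + 7)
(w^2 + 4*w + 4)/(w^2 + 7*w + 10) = (w + 2)/(w + 5)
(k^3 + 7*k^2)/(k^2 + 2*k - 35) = k^2/(k - 5)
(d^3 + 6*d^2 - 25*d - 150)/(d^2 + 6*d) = d - 25/d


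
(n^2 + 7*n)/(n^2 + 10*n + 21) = n/(n + 3)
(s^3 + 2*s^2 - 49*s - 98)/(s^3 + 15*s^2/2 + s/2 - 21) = 2*(s - 7)/(2*s - 3)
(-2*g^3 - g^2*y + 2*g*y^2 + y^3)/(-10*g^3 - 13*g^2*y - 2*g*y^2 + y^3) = (-g + y)/(-5*g + y)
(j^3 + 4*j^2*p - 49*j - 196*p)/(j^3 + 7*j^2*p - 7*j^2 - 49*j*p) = (j^2 + 4*j*p + 7*j + 28*p)/(j*(j + 7*p))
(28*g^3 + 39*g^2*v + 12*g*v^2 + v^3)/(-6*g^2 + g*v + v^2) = (28*g^3 + 39*g^2*v + 12*g*v^2 + v^3)/(-6*g^2 + g*v + v^2)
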